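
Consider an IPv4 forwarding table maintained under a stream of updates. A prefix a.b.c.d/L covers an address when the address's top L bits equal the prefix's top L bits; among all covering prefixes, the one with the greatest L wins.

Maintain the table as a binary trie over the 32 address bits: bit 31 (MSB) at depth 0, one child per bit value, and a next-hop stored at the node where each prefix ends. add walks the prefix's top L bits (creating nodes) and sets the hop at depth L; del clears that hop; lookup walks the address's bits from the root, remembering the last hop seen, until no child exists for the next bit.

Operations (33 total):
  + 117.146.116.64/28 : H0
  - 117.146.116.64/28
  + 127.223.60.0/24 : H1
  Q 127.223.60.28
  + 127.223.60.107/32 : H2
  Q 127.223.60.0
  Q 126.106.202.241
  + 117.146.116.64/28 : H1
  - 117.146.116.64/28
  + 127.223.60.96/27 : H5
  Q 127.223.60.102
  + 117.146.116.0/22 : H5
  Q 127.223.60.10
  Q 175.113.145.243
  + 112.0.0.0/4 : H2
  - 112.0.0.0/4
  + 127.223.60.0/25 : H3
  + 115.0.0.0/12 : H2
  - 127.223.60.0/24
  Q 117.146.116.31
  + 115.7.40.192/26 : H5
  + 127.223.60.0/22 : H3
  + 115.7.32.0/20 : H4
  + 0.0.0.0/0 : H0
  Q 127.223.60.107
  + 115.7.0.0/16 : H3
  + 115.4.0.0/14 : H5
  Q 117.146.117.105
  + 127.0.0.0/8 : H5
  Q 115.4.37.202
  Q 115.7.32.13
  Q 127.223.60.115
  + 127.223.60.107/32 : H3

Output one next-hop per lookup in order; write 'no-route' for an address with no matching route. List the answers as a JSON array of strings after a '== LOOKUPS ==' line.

Process each operation:
  add 117.146.116.64/28 -> H0 at depth 28
  - 117.146.116.64/28 clear@28
  add 127.223.60.0/24 -> H1 at depth 24
  lookup 127.223.60.28: bits 011111111101111100111100 walk d0:-→d1:-→d2:-→d3:-→d4:-→d5:-→d6:-→d7:-→d8:-→d9:-→d10:-→d11:-→d12:-→d13:-→d14:-→d15:-→d16:-→d17:-→d18:-→d19:-→d20:-→d21:-→d22:-→d23:-→d24:H1 -> H1
  add 127.223.60.107/32 -> H2 at depth 32
  lookup 127.223.60.0: bits 0111111111011111001111000 walk d0:-→d1:-→d2:-→d3:-→d4:-→d5:-→d6:-→d7:-→d8:-→d9:-→d10:-→d11:-→d12:-→d13:-→d14:-→d15:-→d16:-→d17:-→d18:-→d19:-→d20:-→d21:-→d22:-→d23:-→d24:H1→d25:- -> H1
  lookup 126.106.202.241: bits 0111111 walk d0:-→d1:-→d2:-→d3:-→d4:-→d5:-→d6:-→d7:- -> no-route
  add 117.146.116.64/28 -> H1 at depth 28
  - 117.146.116.64/28 clear@28
  add 127.223.60.96/27 -> H5 at depth 27
  lookup 127.223.60.102: bits 0111111111011111001111000110 walk d0:-→d1:-→d2:-→d3:-→d4:-→d5:-→d6:-→d7:-→d8:-→d9:-→d10:-→d11:-→d12:-→d13:-→d14:-→d15:-→d16:-→d17:-→d18:-→d19:-→d20:-→d21:-→d22:-→d23:-→d24:H1→d25:-→d26:-→d27:H5→d28:- -> H5
  add 117.146.116.0/22 -> H5 at depth 22
  lookup 127.223.60.10: bits 0111111111011111001111000 walk d0:-→d1:-→d2:-→d3:-→d4:-→d5:-→d6:-→d7:-→d8:-→d9:-→d10:-→d11:-→d12:-→d13:-→d14:-→d15:-→d16:-→d17:-→d18:-→d19:-→d20:-→d21:-→d22:-→d23:-→d24:H1→d25:- -> H1
  lookup 175.113.145.243: bits ε walk d0:- -> no-route
  add 112.0.0.0/4 -> H2 at depth 4
  - 112.0.0.0/4 clear@4
  add 127.223.60.0/25 -> H3 at depth 25
  add 115.0.0.0/12 -> H2 at depth 12
  - 127.223.60.0/24 clear@24
  lookup 117.146.116.31: bits 0111010110010010011101000 walk d0:-→d1:-→d2:-→d3:-→d4:-→d5:-→d6:-→d7:-→d8:-→d9:-→d10:-→d11:-→d12:-→d13:-→d14:-→d15:-→d16:-→d17:-→d18:-→d19:-→d20:-→d21:-→d22:H5→d23:-→d24:-→d25:- -> H5
  add 115.7.40.192/26 -> H5 at depth 26
  add 127.223.60.0/22 -> H3 at depth 22
  add 115.7.32.0/20 -> H4 at depth 20
  add 0.0.0.0/0 -> H0 at depth 0
  lookup 127.223.60.107: bits 01111111110111110011110001101011 walk d0:H0→d1:-→d2:-→d3:-→d4:-→d5:-→d6:-→d7:-→d8:-→d9:-→d10:-→d11:-→d12:-→d13:-→d14:-→d15:-→d16:-→d17:-→d18:-→d19:-→d20:-→d21:-→d22:H3→d23:-→d24:-→d25:H3→d26:-→d27:H5→d28:-→d29:-→d30:-→d31:-→d32:H2 -> H2
  add 115.7.0.0/16 -> H3 at depth 16
  add 115.4.0.0/14 -> H5 at depth 14
  lookup 117.146.117.105: bits 01110101100100100111010 walk d0:H0→d1:-→d2:-→d3:-→d4:-→d5:-→d6:-→d7:-→d8:-→d9:-→d10:-→d11:-→d12:-→d13:-→d14:-→d15:-→d16:-→d17:-→d18:-→d19:-→d20:-→d21:-→d22:H5→d23:- -> H5
  add 127.0.0.0/8 -> H5 at depth 8
  lookup 115.4.37.202: bits 01110011000001 walk d0:H0→d1:-→d2:-→d3:-→d4:-→d5:-→d6:-→d7:-→d8:-→d9:-→d10:-→d11:-→d12:H2→d13:-→d14:H5 -> H5
  lookup 115.7.32.13: bits 01110011000001110010 walk d0:H0→d1:-→d2:-→d3:-→d4:-→d5:-→d6:-→d7:-→d8:-→d9:-→d10:-→d11:-→d12:H2→d13:-→d14:H5→d15:-→d16:H3→d17:-→d18:-→d19:-→d20:H4 -> H4
  lookup 127.223.60.115: bits 011111111101111100111100011 walk d0:H0→d1:-→d2:-→d3:-→d4:-→d5:-→d6:-→d7:-→d8:H5→d9:-→d10:-→d11:-→d12:-→d13:-→d14:-→d15:-→d16:-→d17:-→d18:-→d19:-→d20:-→d21:-→d22:H3→d23:-→d24:-→d25:H3→d26:-→d27:H5 -> H5
  add 127.223.60.107/32 -> H3 at depth 32

== LOOKUPS ==
["H1","H1","no-route","H5","H1","no-route","H5","H2","H5","H5","H4","H5"]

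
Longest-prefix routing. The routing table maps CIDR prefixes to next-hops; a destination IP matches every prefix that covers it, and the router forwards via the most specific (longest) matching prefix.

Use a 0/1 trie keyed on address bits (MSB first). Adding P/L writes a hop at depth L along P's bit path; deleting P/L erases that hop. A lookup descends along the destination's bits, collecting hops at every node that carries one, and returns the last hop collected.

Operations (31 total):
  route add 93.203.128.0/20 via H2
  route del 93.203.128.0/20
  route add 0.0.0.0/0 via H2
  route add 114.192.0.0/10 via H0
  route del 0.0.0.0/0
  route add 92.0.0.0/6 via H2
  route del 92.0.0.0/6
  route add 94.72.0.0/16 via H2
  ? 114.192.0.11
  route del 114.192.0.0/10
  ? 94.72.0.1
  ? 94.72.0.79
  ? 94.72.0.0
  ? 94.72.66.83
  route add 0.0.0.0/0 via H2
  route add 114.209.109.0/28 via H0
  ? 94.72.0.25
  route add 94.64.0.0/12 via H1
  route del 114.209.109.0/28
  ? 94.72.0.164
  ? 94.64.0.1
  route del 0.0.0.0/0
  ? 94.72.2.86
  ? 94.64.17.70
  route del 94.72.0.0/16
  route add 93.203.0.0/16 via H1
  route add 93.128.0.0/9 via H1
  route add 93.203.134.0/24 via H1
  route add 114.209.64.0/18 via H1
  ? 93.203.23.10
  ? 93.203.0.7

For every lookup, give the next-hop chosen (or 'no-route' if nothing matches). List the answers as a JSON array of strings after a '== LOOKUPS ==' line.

Process each operation:
  + 93.203.128.0/20 (H2) depth=20
  - 93.203.128.0/20 clear@20
  + 0.0.0.0/0 (H2) depth=0
  + 114.192.0.0/10 (H0) depth=10
  - 0.0.0.0/0 clear@0
  + 92.0.0.0/6 (H2) depth=6
  - 92.0.0.0/6 clear@6
  + 94.72.0.0/16 (H2) depth=16
  Q 114.192.0.11: descend 0111001011 ; hops seen [H0] ; pick H0
  - 114.192.0.0/10 clear@10
  Q 94.72.0.1: descend 0101111001001000 ; hops seen [H2] ; pick H2
  Q 94.72.0.79: descend 0101111001001000 ; hops seen [H2] ; pick H2
  Q 94.72.0.0: descend 0101111001001000 ; hops seen [H2] ; pick H2
  Q 94.72.66.83: descend 0101111001001000 ; hops seen [H2] ; pick H2
  + 0.0.0.0/0 (H2) depth=0
  + 114.209.109.0/28 (H0) depth=28
  Q 94.72.0.25: descend 0101111001001000 ; hops seen [H2,H2] ; pick H2
  + 94.64.0.0/12 (H1) depth=12
  - 114.209.109.0/28 clear@28
  Q 94.72.0.164: descend 0101111001001000 ; hops seen [H2,H1,H2] ; pick H2
  Q 94.64.0.1: descend 010111100100 ; hops seen [H2,H1] ; pick H1
  - 0.0.0.0/0 clear@0
  Q 94.72.2.86: descend 0101111001001000 ; hops seen [H1,H2] ; pick H2
  Q 94.64.17.70: descend 010111100100 ; hops seen [H1] ; pick H1
  - 94.72.0.0/16 clear@16
  + 93.203.0.0/16 (H1) depth=16
  + 93.128.0.0/9 (H1) depth=9
  + 93.203.134.0/24 (H1) depth=24
  + 114.209.64.0/18 (H1) depth=18
  Q 93.203.23.10: descend 0101110111001011 ; hops seen [H1,H1] ; pick H1
  Q 93.203.0.7: descend 0101110111001011 ; hops seen [H1,H1] ; pick H1

== LOOKUPS ==
["H0","H2","H2","H2","H2","H2","H2","H1","H2","H1","H1","H1"]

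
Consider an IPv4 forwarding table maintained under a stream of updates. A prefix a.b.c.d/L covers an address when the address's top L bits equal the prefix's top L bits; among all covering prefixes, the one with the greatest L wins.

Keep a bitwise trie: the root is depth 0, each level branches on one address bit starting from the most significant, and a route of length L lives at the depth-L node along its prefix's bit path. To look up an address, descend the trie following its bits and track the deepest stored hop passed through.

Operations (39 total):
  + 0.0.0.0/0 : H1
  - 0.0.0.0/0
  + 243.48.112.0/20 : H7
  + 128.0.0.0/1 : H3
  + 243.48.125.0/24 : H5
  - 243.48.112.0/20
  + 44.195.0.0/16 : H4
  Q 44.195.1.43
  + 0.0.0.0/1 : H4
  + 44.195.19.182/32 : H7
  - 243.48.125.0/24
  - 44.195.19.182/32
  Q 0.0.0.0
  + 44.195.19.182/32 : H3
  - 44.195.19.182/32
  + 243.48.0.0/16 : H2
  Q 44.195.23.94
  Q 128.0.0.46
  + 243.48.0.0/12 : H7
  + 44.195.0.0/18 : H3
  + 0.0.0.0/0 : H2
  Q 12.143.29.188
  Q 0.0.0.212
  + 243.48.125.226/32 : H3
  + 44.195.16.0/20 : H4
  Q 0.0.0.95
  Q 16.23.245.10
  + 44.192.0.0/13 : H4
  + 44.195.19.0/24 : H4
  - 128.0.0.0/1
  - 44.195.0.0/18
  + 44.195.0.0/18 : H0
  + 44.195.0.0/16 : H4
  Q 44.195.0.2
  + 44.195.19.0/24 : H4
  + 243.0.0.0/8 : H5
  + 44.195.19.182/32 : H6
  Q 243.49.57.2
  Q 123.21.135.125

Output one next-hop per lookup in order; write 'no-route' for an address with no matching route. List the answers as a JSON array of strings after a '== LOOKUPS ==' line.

Apply in order:
  add 0.0.0.0/0 -> H1 at depth 0
  del 0.0.0.0/0 (clear depth 0)
  add 243.48.112.0/20 -> H7 at depth 20
  add 128.0.0.0/1 -> H3 at depth 1
  add 243.48.125.0/24 -> H5 at depth 24
  del 243.48.112.0/20 (clear depth 20)
  add 44.195.0.0/16 -> H4 at depth 16
  lookup 44.195.1.43: bits 0010110011000011 walk d0:-→d1:-→d2:-→d3:-→d4:-→d5:-→d6:-→d7:-→d8:-→d9:-→d10:-→d11:-→d12:-→d13:-→d14:-→d15:-→d16:H4 -> H4
  add 0.0.0.0/1 -> H4 at depth 1
  add 44.195.19.182/32 -> H7 at depth 32
  del 243.48.125.0/24 (clear depth 24)
  del 44.195.19.182/32 (clear depth 32)
  lookup 0.0.0.0: bits 00 walk d0:-→d1:H4→d2:- -> H4
  add 44.195.19.182/32 -> H3 at depth 32
  del 44.195.19.182/32 (clear depth 32)
  add 243.48.0.0/16 -> H2 at depth 16
  lookup 44.195.23.94: bits 001011001100001100010 walk d0:-→d1:H4→d2:-→d3:-→d4:-→d5:-→d6:-→d7:-→d8:-→d9:-→d10:-→d11:-→d12:-→d13:-→d14:-→d15:-→d16:H4→d17:-→d18:-→d19:-→d20:-→d21:- -> H4
  lookup 128.0.0.46: bits 1 walk d0:-→d1:H3 -> H3
  add 243.48.0.0/12 -> H7 at depth 12
  add 44.195.0.0/18 -> H3 at depth 18
  add 0.0.0.0/0 -> H2 at depth 0
  lookup 12.143.29.188: bits 00 walk d0:H2→d1:H4→d2:- -> H4
  lookup 0.0.0.212: bits 00 walk d0:H2→d1:H4→d2:- -> H4
  add 243.48.125.226/32 -> H3 at depth 32
  add 44.195.16.0/20 -> H4 at depth 20
  lookup 0.0.0.95: bits 00 walk d0:H2→d1:H4→d2:- -> H4
  lookup 16.23.245.10: bits 00 walk d0:H2→d1:H4→d2:- -> H4
  add 44.192.0.0/13 -> H4 at depth 13
  add 44.195.19.0/24 -> H4 at depth 24
  del 128.0.0.0/1 (clear depth 1)
  del 44.195.0.0/18 (clear depth 18)
  add 44.195.0.0/18 -> H0 at depth 18
  add 44.195.0.0/16 -> H4 at depth 16
  lookup 44.195.0.2: bits 0010110011000011000 walk d0:H2→d1:H4→d2:-→d3:-→d4:-→d5:-→d6:-→d7:-→d8:-→d9:-→d10:-→d11:-→d12:-→d13:H4→d14:-→d15:-→d16:H4→d17:-→d18:H0→d19:- -> H0
  add 44.195.19.0/24 -> H4 at depth 24
  add 243.0.0.0/8 -> H5 at depth 8
  add 44.195.19.182/32 -> H6 at depth 32
  lookup 243.49.57.2: bits 111100110011000 walk d0:H2→d1:-→d2:-→d3:-→d4:-→d5:-→d6:-→d7:-→d8:H5→d9:-→d10:-→d11:-→d12:H7→d13:-→d14:-→d15:- -> H7
  lookup 123.21.135.125: bits 0 walk d0:H2→d1:H4 -> H4

== LOOKUPS ==
["H4","H4","H4","H3","H4","H4","H4","H4","H0","H7","H4"]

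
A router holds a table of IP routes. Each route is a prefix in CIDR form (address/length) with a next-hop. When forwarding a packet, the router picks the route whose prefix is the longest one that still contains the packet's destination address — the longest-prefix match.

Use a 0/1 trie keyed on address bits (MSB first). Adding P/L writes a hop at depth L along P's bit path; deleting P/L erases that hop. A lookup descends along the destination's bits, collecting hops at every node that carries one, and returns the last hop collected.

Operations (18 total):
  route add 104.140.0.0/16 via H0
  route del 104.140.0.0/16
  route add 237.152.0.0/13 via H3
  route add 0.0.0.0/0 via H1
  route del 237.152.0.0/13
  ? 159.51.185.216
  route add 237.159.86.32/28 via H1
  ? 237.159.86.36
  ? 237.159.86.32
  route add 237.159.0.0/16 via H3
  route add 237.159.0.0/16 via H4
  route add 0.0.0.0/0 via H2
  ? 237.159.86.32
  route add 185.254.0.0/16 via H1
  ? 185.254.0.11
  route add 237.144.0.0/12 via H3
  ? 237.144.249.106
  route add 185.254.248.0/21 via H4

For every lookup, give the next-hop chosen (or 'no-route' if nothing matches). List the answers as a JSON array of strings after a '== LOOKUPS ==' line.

Trace:
  + 104.140.0.0/16 (H0) depth=16
  - 104.140.0.0/16 clear@16
  + 237.152.0.0/13 (H3) depth=13
  + 0.0.0.0/0 (H1) depth=0
  - 237.152.0.0/13 clear@13
  lookup 159.51.185.216: bits 1 walk d0:H1→d1:- -> H1
  + 237.159.86.32/28 (H1) depth=28
  lookup 237.159.86.36: bits 1110110110011111010101100010 walk d0:H1→d1:-→d2:-→d3:-→d4:-→d5:-→d6:-→d7:-→d8:-→d9:-→d10:-→d11:-→d12:-→d13:-→d14:-→d15:-→d16:-→d17:-→d18:-→d19:-→d20:-→d21:-→d22:-→d23:-→d24:-→d25:-→d26:-→d27:-→d28:H1 -> H1
  lookup 237.159.86.32: bits 1110110110011111010101100010 walk d0:H1→d1:-→d2:-→d3:-→d4:-→d5:-→d6:-→d7:-→d8:-→d9:-→d10:-→d11:-→d12:-→d13:-→d14:-→d15:-→d16:-→d17:-→d18:-→d19:-→d20:-→d21:-→d22:-→d23:-→d24:-→d25:-→d26:-→d27:-→d28:H1 -> H1
  + 237.159.0.0/16 (H3) depth=16
  + 237.159.0.0/16 (H4) depth=16
  + 0.0.0.0/0 (H2) depth=0
  lookup 237.159.86.32: bits 1110110110011111010101100010 walk d0:H2→d1:-→d2:-→d3:-→d4:-→d5:-→d6:-→d7:-→d8:-→d9:-→d10:-→d11:-→d12:-→d13:-→d14:-→d15:-→d16:H4→d17:-→d18:-→d19:-→d20:-→d21:-→d22:-→d23:-→d24:-→d25:-→d26:-→d27:-→d28:H1 -> H1
  + 185.254.0.0/16 (H1) depth=16
  lookup 185.254.0.11: bits 1011100111111110 walk d0:H2→d1:-→d2:-→d3:-→d4:-→d5:-→d6:-→d7:-→d8:-→d9:-→d10:-→d11:-→d12:-→d13:-→d14:-→d15:-→d16:H1 -> H1
  + 237.144.0.0/12 (H3) depth=12
  lookup 237.144.249.106: bits 111011011001 walk d0:H2→d1:-→d2:-→d3:-→d4:-→d5:-→d6:-→d7:-→d8:-→d9:-→d10:-→d11:-→d12:H3 -> H3
  + 185.254.248.0/21 (H4) depth=21

== LOOKUPS ==
["H1","H1","H1","H1","H1","H3"]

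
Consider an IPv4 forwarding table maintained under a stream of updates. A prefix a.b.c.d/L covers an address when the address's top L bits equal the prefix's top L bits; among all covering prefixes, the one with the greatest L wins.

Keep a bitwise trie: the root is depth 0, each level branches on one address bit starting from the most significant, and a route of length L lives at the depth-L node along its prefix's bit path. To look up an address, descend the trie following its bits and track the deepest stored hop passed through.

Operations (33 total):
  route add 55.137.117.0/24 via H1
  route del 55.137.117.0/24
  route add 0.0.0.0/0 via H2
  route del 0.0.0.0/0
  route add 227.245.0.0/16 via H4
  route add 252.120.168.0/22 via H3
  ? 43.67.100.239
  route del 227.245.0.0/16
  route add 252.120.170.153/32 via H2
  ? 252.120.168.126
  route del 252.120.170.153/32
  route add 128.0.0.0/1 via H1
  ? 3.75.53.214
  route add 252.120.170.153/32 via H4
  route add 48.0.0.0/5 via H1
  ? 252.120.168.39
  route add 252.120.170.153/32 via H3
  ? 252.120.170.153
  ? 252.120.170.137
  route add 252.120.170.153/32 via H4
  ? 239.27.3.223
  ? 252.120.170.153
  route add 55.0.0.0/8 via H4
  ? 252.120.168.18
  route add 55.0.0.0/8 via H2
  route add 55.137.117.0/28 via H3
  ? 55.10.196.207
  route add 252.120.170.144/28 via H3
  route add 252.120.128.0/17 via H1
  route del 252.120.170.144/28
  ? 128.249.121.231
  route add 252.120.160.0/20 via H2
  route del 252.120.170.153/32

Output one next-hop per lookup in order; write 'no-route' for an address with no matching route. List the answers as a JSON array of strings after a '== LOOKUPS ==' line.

Trace:
  + 55.137.117.0/24 (H1) depth=24
  del 55.137.117.0/24 (clear depth 24)
  + 0.0.0.0/0 (H2) depth=0
  del 0.0.0.0/0 (clear depth 0)
  + 227.245.0.0/16 (H4) depth=16
  + 252.120.168.0/22 (H3) depth=22
  lookup 43.67.100.239: bits 001 walk d0:-→d1:-→d2:-→d3:- -> no-route
  del 227.245.0.0/16 (clear depth 16)
  + 252.120.170.153/32 (H2) depth=32
  lookup 252.120.168.126: bits 1111110001111000101010 walk d0:-→d1:-→d2:-→d3:-→d4:-→d5:-→d6:-→d7:-→d8:-→d9:-→d10:-→d11:-→d12:-→d13:-→d14:-→d15:-→d16:-→d17:-→d18:-→d19:-→d20:-→d21:-→d22:H3 -> H3
  del 252.120.170.153/32 (clear depth 32)
  + 128.0.0.0/1 (H1) depth=1
  lookup 3.75.53.214: bits 00 walk d0:-→d1:-→d2:- -> no-route
  + 252.120.170.153/32 (H4) depth=32
  + 48.0.0.0/5 (H1) depth=5
  lookup 252.120.168.39: bits 1111110001111000101010 walk d0:-→d1:H1→d2:-→d3:-→d4:-→d5:-→d6:-→d7:-→d8:-→d9:-→d10:-→d11:-→d12:-→d13:-→d14:-→d15:-→d16:-→d17:-→d18:-→d19:-→d20:-→d21:-→d22:H3 -> H3
  + 252.120.170.153/32 (H3) depth=32
  lookup 252.120.170.153: bits 11111100011110001010101010011001 walk d0:-→d1:H1→d2:-→d3:-→d4:-→d5:-→d6:-→d7:-→d8:-→d9:-→d10:-→d11:-→d12:-→d13:-→d14:-→d15:-→d16:-→d17:-→d18:-→d19:-→d20:-→d21:-→d22:H3→d23:-→d24:-→d25:-→d26:-→d27:-→d28:-→d29:-→d30:-→d31:-→d32:H3 -> H3
  lookup 252.120.170.137: bits 111111000111100010101010100 walk d0:-→d1:H1→d2:-→d3:-→d4:-→d5:-→d6:-→d7:-→d8:-→d9:-→d10:-→d11:-→d12:-→d13:-→d14:-→d15:-→d16:-→d17:-→d18:-→d19:-→d20:-→d21:-→d22:H3→d23:-→d24:-→d25:-→d26:-→d27:- -> H3
  + 252.120.170.153/32 (H4) depth=32
  lookup 239.27.3.223: bits 1110 walk d0:-→d1:H1→d2:-→d3:-→d4:- -> H1
  lookup 252.120.170.153: bits 11111100011110001010101010011001 walk d0:-→d1:H1→d2:-→d3:-→d4:-→d5:-→d6:-→d7:-→d8:-→d9:-→d10:-→d11:-→d12:-→d13:-→d14:-→d15:-→d16:-→d17:-→d18:-→d19:-→d20:-→d21:-→d22:H3→d23:-→d24:-→d25:-→d26:-→d27:-→d28:-→d29:-→d30:-→d31:-→d32:H4 -> H4
  + 55.0.0.0/8 (H4) depth=8
  lookup 252.120.168.18: bits 1111110001111000101010 walk d0:-→d1:H1→d2:-→d3:-→d4:-→d5:-→d6:-→d7:-→d8:-→d9:-→d10:-→d11:-→d12:-→d13:-→d14:-→d15:-→d16:-→d17:-→d18:-→d19:-→d20:-→d21:-→d22:H3 -> H3
  + 55.0.0.0/8 (H2) depth=8
  + 55.137.117.0/28 (H3) depth=28
  lookup 55.10.196.207: bits 00110111 walk d0:-→d1:-→d2:-→d3:-→d4:-→d5:H1→d6:-→d7:-→d8:H2 -> H2
  + 252.120.170.144/28 (H3) depth=28
  + 252.120.128.0/17 (H1) depth=17
  del 252.120.170.144/28 (clear depth 28)
  lookup 128.249.121.231: bits 1 walk d0:-→d1:H1 -> H1
  + 252.120.160.0/20 (H2) depth=20
  del 252.120.170.153/32 (clear depth 32)

== LOOKUPS ==
["no-route","H3","no-route","H3","H3","H3","H1","H4","H3","H2","H1"]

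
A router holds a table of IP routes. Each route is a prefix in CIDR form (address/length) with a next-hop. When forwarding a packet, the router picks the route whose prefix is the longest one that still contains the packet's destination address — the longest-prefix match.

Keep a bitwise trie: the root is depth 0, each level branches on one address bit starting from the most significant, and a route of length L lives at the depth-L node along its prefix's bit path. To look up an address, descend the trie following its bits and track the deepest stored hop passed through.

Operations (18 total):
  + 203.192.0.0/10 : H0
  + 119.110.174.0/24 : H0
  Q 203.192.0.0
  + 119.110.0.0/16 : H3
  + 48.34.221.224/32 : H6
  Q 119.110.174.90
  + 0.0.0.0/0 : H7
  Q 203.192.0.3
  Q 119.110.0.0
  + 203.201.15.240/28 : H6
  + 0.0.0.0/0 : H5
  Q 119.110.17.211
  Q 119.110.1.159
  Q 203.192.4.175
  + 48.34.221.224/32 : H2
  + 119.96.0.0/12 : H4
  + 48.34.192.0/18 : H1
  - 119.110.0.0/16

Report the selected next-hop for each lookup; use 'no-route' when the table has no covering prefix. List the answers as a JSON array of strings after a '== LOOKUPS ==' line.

Apply in order:
  + 203.192.0.0/10 (H0) depth=10
  + 119.110.174.0/24 (H0) depth=24
  Q 203.192.0.0: descend 1100101111 ; hops seen [H0] ; pick H0
  + 119.110.0.0/16 (H3) depth=16
  + 48.34.221.224/32 (H6) depth=32
  Q 119.110.174.90: descend 011101110110111010101110 ; hops seen [H3,H0] ; pick H0
  + 0.0.0.0/0 (H7) depth=0
  Q 203.192.0.3: descend 1100101111 ; hops seen [H7,H0] ; pick H0
  Q 119.110.0.0: descend 0111011101101110 ; hops seen [H7,H3] ; pick H3
  + 203.201.15.240/28 (H6) depth=28
  + 0.0.0.0/0 (H5) depth=0
  Q 119.110.17.211: descend 0111011101101110 ; hops seen [H5,H3] ; pick H3
  Q 119.110.1.159: descend 0111011101101110 ; hops seen [H5,H3] ; pick H3
  Q 203.192.4.175: descend 110010111100 ; hops seen [H5,H0] ; pick H0
  + 48.34.221.224/32 (H2) depth=32
  + 119.96.0.0/12 (H4) depth=12
  + 48.34.192.0/18 (H1) depth=18
  - 119.110.0.0/16 clear@16

== LOOKUPS ==
["H0","H0","H0","H3","H3","H3","H0"]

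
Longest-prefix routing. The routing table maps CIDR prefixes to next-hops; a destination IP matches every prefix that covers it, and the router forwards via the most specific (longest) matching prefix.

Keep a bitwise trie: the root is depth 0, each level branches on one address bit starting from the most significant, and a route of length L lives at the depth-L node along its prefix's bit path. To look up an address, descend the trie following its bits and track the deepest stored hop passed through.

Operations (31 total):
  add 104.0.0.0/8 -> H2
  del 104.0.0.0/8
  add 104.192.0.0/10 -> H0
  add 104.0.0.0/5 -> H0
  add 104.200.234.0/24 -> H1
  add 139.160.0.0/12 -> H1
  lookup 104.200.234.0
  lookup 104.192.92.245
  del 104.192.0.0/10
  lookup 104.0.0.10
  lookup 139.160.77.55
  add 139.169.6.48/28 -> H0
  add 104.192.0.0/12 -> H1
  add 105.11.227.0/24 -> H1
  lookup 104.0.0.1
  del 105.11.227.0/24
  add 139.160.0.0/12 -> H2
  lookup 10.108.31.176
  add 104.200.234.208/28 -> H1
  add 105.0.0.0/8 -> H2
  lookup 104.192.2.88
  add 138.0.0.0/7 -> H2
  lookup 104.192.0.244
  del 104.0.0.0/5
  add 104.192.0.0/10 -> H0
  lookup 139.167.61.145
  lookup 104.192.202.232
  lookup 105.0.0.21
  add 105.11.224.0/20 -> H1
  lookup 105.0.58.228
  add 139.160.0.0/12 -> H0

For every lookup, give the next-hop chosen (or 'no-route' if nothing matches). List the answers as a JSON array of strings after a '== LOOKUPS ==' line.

Apply in order:
  add 104.0.0.0/8 -> H2 at depth 8
  - 104.0.0.0/8 clear@8
  add 104.192.0.0/10 -> H0 at depth 10
  add 104.0.0.0/5 -> H0 at depth 5
  add 104.200.234.0/24 -> H1 at depth 24
  add 139.160.0.0/12 -> H1 at depth 12
  ? 104.200.234.0  path d0:-→d1:-→d2:-→d3:-→d4:-→d5:H0→d6:-→d7:-→d8:-→d9:-→d10:H0→d11:-→d12:-→d13:-→d14:-→d15:-→d16:-→d17:-→d18:-→d19:-→d20:-→d21:-→d22:-→d23:-→d24:H1  best=H1
  ? 104.192.92.245  path d0:-→d1:-→d2:-→d3:-→d4:-→d5:H0→d6:-→d7:-→d8:-→d9:-→d10:H0→d11:-→d12:-  best=H0
  - 104.192.0.0/10 clear@10
  ? 104.0.0.10  path d0:-→d1:-→d2:-→d3:-→d4:-→d5:H0→d6:-→d7:-→d8:-  best=H0
  ? 139.160.77.55  path d0:-→d1:-→d2:-→d3:-→d4:-→d5:-→d6:-→d7:-→d8:-→d9:-→d10:-→d11:-→d12:H1  best=H1
  add 139.169.6.48/28 -> H0 at depth 28
  add 104.192.0.0/12 -> H1 at depth 12
  add 105.11.227.0/24 -> H1 at depth 24
  ? 104.0.0.1  path d0:-→d1:-→d2:-→d3:-→d4:-→d5:H0→d6:-→d7:-→d8:-  best=H0
  - 105.11.227.0/24 clear@24
  add 139.160.0.0/12 -> H2 at depth 12
  ? 10.108.31.176  path d0:-→d1:-  best=no-route
  add 104.200.234.208/28 -> H1 at depth 28
  add 105.0.0.0/8 -> H2 at depth 8
  ? 104.192.2.88  path d0:-→d1:-→d2:-→d3:-→d4:-→d5:H0→d6:-→d7:-→d8:-→d9:-→d10:-→d11:-→d12:H1  best=H1
  add 138.0.0.0/7 -> H2 at depth 7
  ? 104.192.0.244  path d0:-→d1:-→d2:-→d3:-→d4:-→d5:H0→d6:-→d7:-→d8:-→d9:-→d10:-→d11:-→d12:H1  best=H1
  - 104.0.0.0/5 clear@5
  add 104.192.0.0/10 -> H0 at depth 10
  ? 139.167.61.145  path d0:-→d1:-→d2:-→d3:-→d4:-→d5:-→d6:-→d7:H2→d8:-→d9:-→d10:-→d11:-→d12:H2  best=H2
  ? 104.192.202.232  path d0:-→d1:-→d2:-→d3:-→d4:-→d5:-→d6:-→d7:-→d8:-→d9:-→d10:H0→d11:-→d12:H1  best=H1
  ? 105.0.0.21  path d0:-→d1:-→d2:-→d3:-→d4:-→d5:-→d6:-→d7:-→d8:H2→d9:-→d10:-→d11:-→d12:-  best=H2
  add 105.11.224.0/20 -> H1 at depth 20
  ? 105.0.58.228  path d0:-→d1:-→d2:-→d3:-→d4:-→d5:-→d6:-→d7:-→d8:H2→d9:-→d10:-→d11:-→d12:-  best=H2
  add 139.160.0.0/12 -> H0 at depth 12

== LOOKUPS ==
["H1","H0","H0","H1","H0","no-route","H1","H1","H2","H1","H2","H2"]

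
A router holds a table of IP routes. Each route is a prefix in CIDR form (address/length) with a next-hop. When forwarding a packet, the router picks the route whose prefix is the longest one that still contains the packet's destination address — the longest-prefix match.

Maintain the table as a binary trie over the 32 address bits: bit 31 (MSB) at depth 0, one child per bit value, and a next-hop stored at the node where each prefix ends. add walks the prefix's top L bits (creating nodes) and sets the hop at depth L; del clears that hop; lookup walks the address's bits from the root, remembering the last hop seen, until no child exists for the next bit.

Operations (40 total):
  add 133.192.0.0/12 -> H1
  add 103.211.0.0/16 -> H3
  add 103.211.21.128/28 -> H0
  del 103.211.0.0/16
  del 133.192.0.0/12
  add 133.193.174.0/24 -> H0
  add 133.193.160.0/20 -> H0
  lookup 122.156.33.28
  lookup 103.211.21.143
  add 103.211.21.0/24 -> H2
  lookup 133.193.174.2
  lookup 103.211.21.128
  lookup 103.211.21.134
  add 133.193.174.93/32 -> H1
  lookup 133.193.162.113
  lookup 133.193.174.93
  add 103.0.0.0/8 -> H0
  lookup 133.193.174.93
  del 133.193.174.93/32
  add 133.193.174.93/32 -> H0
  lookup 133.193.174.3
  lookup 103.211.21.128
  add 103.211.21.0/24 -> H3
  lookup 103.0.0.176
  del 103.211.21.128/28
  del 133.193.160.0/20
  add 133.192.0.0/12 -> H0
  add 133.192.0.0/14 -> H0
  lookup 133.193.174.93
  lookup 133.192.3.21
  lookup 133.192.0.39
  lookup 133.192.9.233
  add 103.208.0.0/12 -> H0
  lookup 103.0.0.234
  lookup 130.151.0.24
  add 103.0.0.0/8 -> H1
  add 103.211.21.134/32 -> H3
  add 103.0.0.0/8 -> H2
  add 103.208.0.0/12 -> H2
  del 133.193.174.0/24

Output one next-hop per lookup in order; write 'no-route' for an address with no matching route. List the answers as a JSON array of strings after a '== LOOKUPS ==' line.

Trace:
  + 133.192.0.0/12 (H1) depth=12
  + 103.211.0.0/16 (H3) depth=16
  + 103.211.21.128/28 (H0) depth=28
  - 103.211.0.0/16 clear@16
  - 133.192.0.0/12 clear@12
  + 133.193.174.0/24 (H0) depth=24
  + 133.193.160.0/20 (H0) depth=20
  Q 122.156.33.28: descend 011 ; hops seen [∅] ; pick no-route
  Q 103.211.21.143: descend 0110011111010011000101011000 ; hops seen [H0] ; pick H0
  + 103.211.21.0/24 (H2) depth=24
  Q 133.193.174.2: descend 100001011100000110101110 ; hops seen [H0,H0] ; pick H0
  Q 103.211.21.128: descend 0110011111010011000101011000 ; hops seen [H2,H0] ; pick H0
  Q 103.211.21.134: descend 0110011111010011000101011000 ; hops seen [H2,H0] ; pick H0
  + 133.193.174.93/32 (H1) depth=32
  Q 133.193.162.113: descend 10000101110000011010 ; hops seen [H0] ; pick H0
  Q 133.193.174.93: descend 10000101110000011010111001011101 ; hops seen [H0,H0,H1] ; pick H1
  + 103.0.0.0/8 (H0) depth=8
  Q 133.193.174.93: descend 10000101110000011010111001011101 ; hops seen [H0,H0,H1] ; pick H1
  - 133.193.174.93/32 clear@32
  + 133.193.174.93/32 (H0) depth=32
  Q 133.193.174.3: descend 1000010111000001101011100 ; hops seen [H0,H0] ; pick H0
  Q 103.211.21.128: descend 0110011111010011000101011000 ; hops seen [H0,H2,H0] ; pick H0
  + 103.211.21.0/24 (H3) depth=24
  Q 103.0.0.176: descend 01100111 ; hops seen [H0] ; pick H0
  - 103.211.21.128/28 clear@28
  - 133.193.160.0/20 clear@20
  + 133.192.0.0/12 (H0) depth=12
  + 133.192.0.0/14 (H0) depth=14
  Q 133.193.174.93: descend 10000101110000011010111001011101 ; hops seen [H0,H0,H0,H0] ; pick H0
  Q 133.192.3.21: descend 100001011100000 ; hops seen [H0,H0] ; pick H0
  Q 133.192.0.39: descend 100001011100000 ; hops seen [H0,H0] ; pick H0
  Q 133.192.9.233: descend 100001011100000 ; hops seen [H0,H0] ; pick H0
  + 103.208.0.0/12 (H0) depth=12
  Q 103.0.0.234: descend 01100111 ; hops seen [H0] ; pick H0
  Q 130.151.0.24: descend 10000 ; hops seen [∅] ; pick no-route
  + 103.0.0.0/8 (H1) depth=8
  + 103.211.21.134/32 (H3) depth=32
  + 103.0.0.0/8 (H2) depth=8
  + 103.208.0.0/12 (H2) depth=12
  - 133.193.174.0/24 clear@24

== LOOKUPS ==
["no-route","H0","H0","H0","H0","H0","H1","H1","H0","H0","H0","H0","H0","H0","H0","H0","no-route"]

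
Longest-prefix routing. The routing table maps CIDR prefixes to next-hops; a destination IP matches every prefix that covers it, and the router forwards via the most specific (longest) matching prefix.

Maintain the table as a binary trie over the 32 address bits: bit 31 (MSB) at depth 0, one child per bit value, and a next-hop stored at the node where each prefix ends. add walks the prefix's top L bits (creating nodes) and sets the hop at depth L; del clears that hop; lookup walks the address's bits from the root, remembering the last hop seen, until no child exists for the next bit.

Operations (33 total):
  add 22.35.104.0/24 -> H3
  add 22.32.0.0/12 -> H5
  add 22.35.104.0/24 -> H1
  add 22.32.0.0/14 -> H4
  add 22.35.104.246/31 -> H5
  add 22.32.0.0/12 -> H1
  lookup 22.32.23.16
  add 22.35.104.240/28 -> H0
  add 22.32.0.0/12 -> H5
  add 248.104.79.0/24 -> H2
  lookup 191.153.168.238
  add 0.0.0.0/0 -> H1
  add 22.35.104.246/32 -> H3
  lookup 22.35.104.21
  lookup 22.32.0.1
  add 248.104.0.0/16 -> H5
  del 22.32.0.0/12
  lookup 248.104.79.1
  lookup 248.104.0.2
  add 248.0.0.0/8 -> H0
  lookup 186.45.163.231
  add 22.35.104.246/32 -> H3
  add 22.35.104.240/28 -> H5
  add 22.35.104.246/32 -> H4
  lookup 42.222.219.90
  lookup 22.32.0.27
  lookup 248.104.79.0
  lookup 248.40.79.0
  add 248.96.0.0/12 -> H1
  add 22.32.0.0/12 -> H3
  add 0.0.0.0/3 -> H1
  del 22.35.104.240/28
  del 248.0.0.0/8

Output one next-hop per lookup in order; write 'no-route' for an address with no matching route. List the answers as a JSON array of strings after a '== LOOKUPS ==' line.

Process each operation:
  add 22.35.104.0/24 -> H3 at depth 24
  add 22.32.0.0/12 -> H5 at depth 12
  add 22.35.104.0/24 -> H1 at depth 24
  add 22.32.0.0/14 -> H4 at depth 14
  add 22.35.104.246/31 -> H5 at depth 31
  add 22.32.0.0/12 -> H1 at depth 12
  Q 22.32.23.16: descend 00010110001000 ; hops seen [H1,H4] ; pick H4
  add 22.35.104.240/28 -> H0 at depth 28
  add 22.32.0.0/12 -> H5 at depth 12
  add 248.104.79.0/24 -> H2 at depth 24
  Q 191.153.168.238: descend 1 ; hops seen [∅] ; pick no-route
  add 0.0.0.0/0 -> H1 at depth 0
  add 22.35.104.246/32 -> H3 at depth 32
  Q 22.35.104.21: descend 000101100010001101101000 ; hops seen [H1,H5,H4,H1] ; pick H1
  Q 22.32.0.1: descend 00010110001000 ; hops seen [H1,H5,H4] ; pick H4
  add 248.104.0.0/16 -> H5 at depth 16
  - 22.32.0.0/12 clear@12
  Q 248.104.79.1: descend 111110000110100001001111 ; hops seen [H1,H5,H2] ; pick H2
  Q 248.104.0.2: descend 11111000011010000 ; hops seen [H1,H5] ; pick H5
  add 248.0.0.0/8 -> H0 at depth 8
  Q 186.45.163.231: descend 1 ; hops seen [H1] ; pick H1
  add 22.35.104.246/32 -> H3 at depth 32
  add 22.35.104.240/28 -> H5 at depth 28
  add 22.35.104.246/32 -> H4 at depth 32
  Q 42.222.219.90: descend 00 ; hops seen [H1] ; pick H1
  Q 22.32.0.27: descend 00010110001000 ; hops seen [H1,H4] ; pick H4
  Q 248.104.79.0: descend 111110000110100001001111 ; hops seen [H1,H0,H5,H2] ; pick H2
  Q 248.40.79.0: descend 111110000 ; hops seen [H1,H0] ; pick H0
  add 248.96.0.0/12 -> H1 at depth 12
  add 22.32.0.0/12 -> H3 at depth 12
  add 0.0.0.0/3 -> H1 at depth 3
  - 22.35.104.240/28 clear@28
  - 248.0.0.0/8 clear@8

== LOOKUPS ==
["H4","no-route","H1","H4","H2","H5","H1","H1","H4","H2","H0"]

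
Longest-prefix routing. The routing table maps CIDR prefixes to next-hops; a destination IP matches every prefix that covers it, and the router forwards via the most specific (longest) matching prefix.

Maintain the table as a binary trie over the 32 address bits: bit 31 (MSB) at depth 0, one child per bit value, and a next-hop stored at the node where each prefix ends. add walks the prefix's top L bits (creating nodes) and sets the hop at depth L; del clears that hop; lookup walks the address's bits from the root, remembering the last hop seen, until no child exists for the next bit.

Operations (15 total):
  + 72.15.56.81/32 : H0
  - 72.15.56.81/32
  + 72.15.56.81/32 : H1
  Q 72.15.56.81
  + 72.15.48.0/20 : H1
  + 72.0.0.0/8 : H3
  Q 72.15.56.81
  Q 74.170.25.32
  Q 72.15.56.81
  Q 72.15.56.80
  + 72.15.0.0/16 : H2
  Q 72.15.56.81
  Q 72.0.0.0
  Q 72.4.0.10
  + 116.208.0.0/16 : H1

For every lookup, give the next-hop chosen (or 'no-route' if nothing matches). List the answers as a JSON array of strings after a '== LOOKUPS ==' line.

Process each operation:
  add 72.15.56.81/32 -> H0 at depth 32
  del 72.15.56.81/32 (clear depth 32)
  add 72.15.56.81/32 -> H1 at depth 32
  ? 72.15.56.81  path d0:-→d1:-→d2:-→d3:-→d4:-→d5:-→d6:-→d7:-→d8:-→d9:-→d10:-→d11:-→d12:-→d13:-→d14:-→d15:-→d16:-→d17:-→d18:-→d19:-→d20:-→d21:-→d22:-→d23:-→d24:-→d25:-→d26:-→d27:-→d28:-→d29:-→d30:-→d31:-→d32:H1  best=H1
  add 72.15.48.0/20 -> H1 at depth 20
  add 72.0.0.0/8 -> H3 at depth 8
  ? 72.15.56.81  path d0:-→d1:-→d2:-→d3:-→d4:-→d5:-→d6:-→d7:-→d8:H3→d9:-→d10:-→d11:-→d12:-→d13:-→d14:-→d15:-→d16:-→d17:-→d18:-→d19:-→d20:H1→d21:-→d22:-→d23:-→d24:-→d25:-→d26:-→d27:-→d28:-→d29:-→d30:-→d31:-→d32:H1  best=H1
  ? 74.170.25.32  path d0:-→d1:-→d2:-→d3:-→d4:-→d5:-→d6:-  best=no-route
  ? 72.15.56.81  path d0:-→d1:-→d2:-→d3:-→d4:-→d5:-→d6:-→d7:-→d8:H3→d9:-→d10:-→d11:-→d12:-→d13:-→d14:-→d15:-→d16:-→d17:-→d18:-→d19:-→d20:H1→d21:-→d22:-→d23:-→d24:-→d25:-→d26:-→d27:-→d28:-→d29:-→d30:-→d31:-→d32:H1  best=H1
  ? 72.15.56.80  path d0:-→d1:-→d2:-→d3:-→d4:-→d5:-→d6:-→d7:-→d8:H3→d9:-→d10:-→d11:-→d12:-→d13:-→d14:-→d15:-→d16:-→d17:-→d18:-→d19:-→d20:H1→d21:-→d22:-→d23:-→d24:-→d25:-→d26:-→d27:-→d28:-→d29:-→d30:-→d31:-  best=H1
  add 72.15.0.0/16 -> H2 at depth 16
  ? 72.15.56.81  path d0:-→d1:-→d2:-→d3:-→d4:-→d5:-→d6:-→d7:-→d8:H3→d9:-→d10:-→d11:-→d12:-→d13:-→d14:-→d15:-→d16:H2→d17:-→d18:-→d19:-→d20:H1→d21:-→d22:-→d23:-→d24:-→d25:-→d26:-→d27:-→d28:-→d29:-→d30:-→d31:-→d32:H1  best=H1
  ? 72.0.0.0  path d0:-→d1:-→d2:-→d3:-→d4:-→d5:-→d6:-→d7:-→d8:H3→d9:-→d10:-→d11:-→d12:-  best=H3
  ? 72.4.0.10  path d0:-→d1:-→d2:-→d3:-→d4:-→d5:-→d6:-→d7:-→d8:H3→d9:-→d10:-→d11:-→d12:-  best=H3
  add 116.208.0.0/16 -> H1 at depth 16

== LOOKUPS ==
["H1","H1","no-route","H1","H1","H1","H3","H3"]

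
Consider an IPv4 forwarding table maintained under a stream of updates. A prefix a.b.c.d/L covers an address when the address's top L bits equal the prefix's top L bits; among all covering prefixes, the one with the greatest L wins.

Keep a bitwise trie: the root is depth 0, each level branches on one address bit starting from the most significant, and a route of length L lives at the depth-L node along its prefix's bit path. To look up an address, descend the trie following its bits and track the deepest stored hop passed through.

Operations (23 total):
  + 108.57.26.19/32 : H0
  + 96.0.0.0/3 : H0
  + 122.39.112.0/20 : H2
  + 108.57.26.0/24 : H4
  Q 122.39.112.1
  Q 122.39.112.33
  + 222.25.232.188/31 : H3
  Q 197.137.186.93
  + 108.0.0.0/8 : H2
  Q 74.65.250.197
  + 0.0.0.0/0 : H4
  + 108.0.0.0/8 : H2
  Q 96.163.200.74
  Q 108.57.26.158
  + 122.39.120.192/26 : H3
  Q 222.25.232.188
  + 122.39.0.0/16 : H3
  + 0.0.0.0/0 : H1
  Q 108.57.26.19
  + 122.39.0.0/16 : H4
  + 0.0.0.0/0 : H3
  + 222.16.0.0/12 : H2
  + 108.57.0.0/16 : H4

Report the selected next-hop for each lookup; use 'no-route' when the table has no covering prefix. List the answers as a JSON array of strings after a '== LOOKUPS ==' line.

Apply in order:
  add 108.57.26.19/32 -> H0 at depth 32
  add 96.0.0.0/3 -> H0 at depth 3
  add 122.39.112.0/20 -> H2 at depth 20
  add 108.57.26.0/24 -> H4 at depth 24
  Q 122.39.112.1: descend 01111010001001110111 ; hops seen [H0,H2] ; pick H2
  Q 122.39.112.33: descend 01111010001001110111 ; hops seen [H0,H2] ; pick H2
  add 222.25.232.188/31 -> H3 at depth 31
  Q 197.137.186.93: descend 110 ; hops seen [∅] ; pick no-route
  add 108.0.0.0/8 -> H2 at depth 8
  Q 74.65.250.197: descend 01 ; hops seen [∅] ; pick no-route
  add 0.0.0.0/0 -> H4 at depth 0
  add 108.0.0.0/8 -> H2 at depth 8
  Q 96.163.200.74: descend 0110 ; hops seen [H4,H0] ; pick H0
  Q 108.57.26.158: descend 011011000011100100011010 ; hops seen [H4,H0,H2,H4] ; pick H4
  add 122.39.120.192/26 -> H3 at depth 26
  Q 222.25.232.188: descend 1101111000011001111010001011110 ; hops seen [H4,H3] ; pick H3
  add 122.39.0.0/16 -> H3 at depth 16
  add 0.0.0.0/0 -> H1 at depth 0
  Q 108.57.26.19: descend 01101100001110010001101000010011 ; hops seen [H1,H0,H2,H4,H0] ; pick H0
  add 122.39.0.0/16 -> H4 at depth 16
  add 0.0.0.0/0 -> H3 at depth 0
  add 222.16.0.0/12 -> H2 at depth 12
  add 108.57.0.0/16 -> H4 at depth 16

== LOOKUPS ==
["H2","H2","no-route","no-route","H0","H4","H3","H0"]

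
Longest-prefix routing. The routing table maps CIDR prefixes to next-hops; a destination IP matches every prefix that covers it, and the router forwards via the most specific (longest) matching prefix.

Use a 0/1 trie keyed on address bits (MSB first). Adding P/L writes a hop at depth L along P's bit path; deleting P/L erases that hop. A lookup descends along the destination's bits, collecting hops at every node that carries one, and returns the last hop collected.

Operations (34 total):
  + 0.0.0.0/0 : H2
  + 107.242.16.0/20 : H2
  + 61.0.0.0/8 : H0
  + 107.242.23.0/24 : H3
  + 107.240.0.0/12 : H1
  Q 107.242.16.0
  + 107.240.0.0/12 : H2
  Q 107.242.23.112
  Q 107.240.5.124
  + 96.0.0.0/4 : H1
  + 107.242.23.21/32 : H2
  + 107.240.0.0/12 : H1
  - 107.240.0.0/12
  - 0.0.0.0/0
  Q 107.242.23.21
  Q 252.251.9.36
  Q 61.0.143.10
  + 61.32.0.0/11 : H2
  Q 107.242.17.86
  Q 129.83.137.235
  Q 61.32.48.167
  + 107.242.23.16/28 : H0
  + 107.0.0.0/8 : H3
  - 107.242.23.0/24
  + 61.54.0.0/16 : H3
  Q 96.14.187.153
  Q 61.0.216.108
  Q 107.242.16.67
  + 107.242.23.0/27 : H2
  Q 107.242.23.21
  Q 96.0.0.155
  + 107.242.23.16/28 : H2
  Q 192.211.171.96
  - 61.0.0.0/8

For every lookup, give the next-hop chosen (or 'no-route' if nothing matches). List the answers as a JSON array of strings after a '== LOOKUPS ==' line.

Trace:
  + 0.0.0.0/0 (H2) depth=0
  + 107.242.16.0/20 (H2) depth=20
  + 61.0.0.0/8 (H0) depth=8
  + 107.242.23.0/24 (H3) depth=24
  + 107.240.0.0/12 (H1) depth=12
  Q 107.242.16.0: descend 011010111111001000010 ; hops seen [H2,H1,H2] ; pick H2
  + 107.240.0.0/12 (H2) depth=12
  Q 107.242.23.112: descend 011010111111001000010111 ; hops seen [H2,H2,H2,H3] ; pick H3
  Q 107.240.5.124: descend 01101011111100 ; hops seen [H2,H2] ; pick H2
  + 96.0.0.0/4 (H1) depth=4
  + 107.242.23.21/32 (H2) depth=32
  + 107.240.0.0/12 (H1) depth=12
  del 107.240.0.0/12 (clear depth 12)
  del 0.0.0.0/0 (clear depth 0)
  Q 107.242.23.21: descend 01101011111100100001011100010101 ; hops seen [H1,H2,H3,H2] ; pick H2
  Q 252.251.9.36: descend ε ; hops seen [∅] ; pick no-route
  Q 61.0.143.10: descend 00111101 ; hops seen [H0] ; pick H0
  + 61.32.0.0/11 (H2) depth=11
  Q 107.242.17.86: descend 011010111111001000010 ; hops seen [H1,H2] ; pick H2
  Q 129.83.137.235: descend ε ; hops seen [∅] ; pick no-route
  Q 61.32.48.167: descend 00111101001 ; hops seen [H0,H2] ; pick H2
  + 107.242.23.16/28 (H0) depth=28
  + 107.0.0.0/8 (H3) depth=8
  del 107.242.23.0/24 (clear depth 24)
  + 61.54.0.0/16 (H3) depth=16
  Q 96.14.187.153: descend 0110 ; hops seen [H1] ; pick H1
  Q 61.0.216.108: descend 0011110100 ; hops seen [H0] ; pick H0
  Q 107.242.16.67: descend 011010111111001000010 ; hops seen [H1,H3,H2] ; pick H2
  + 107.242.23.0/27 (H2) depth=27
  Q 107.242.23.21: descend 01101011111100100001011100010101 ; hops seen [H1,H3,H2,H2,H0,H2] ; pick H2
  Q 96.0.0.155: descend 0110 ; hops seen [H1] ; pick H1
  + 107.242.23.16/28 (H2) depth=28
  Q 192.211.171.96: descend ε ; hops seen [∅] ; pick no-route
  del 61.0.0.0/8 (clear depth 8)

== LOOKUPS ==
["H2","H3","H2","H2","no-route","H0","H2","no-route","H2","H1","H0","H2","H2","H1","no-route"]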